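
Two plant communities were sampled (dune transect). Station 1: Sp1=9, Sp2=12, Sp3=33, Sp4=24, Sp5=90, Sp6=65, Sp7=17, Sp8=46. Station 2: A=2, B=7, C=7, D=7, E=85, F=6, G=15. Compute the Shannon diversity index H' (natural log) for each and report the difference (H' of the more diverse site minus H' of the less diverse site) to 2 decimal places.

0.63

Station 1: N=296, proportions 0.03041, 0.04054, 0.11149, 0.08108, 0.30405, 0.21959, 0.05743, 0.15541, giving H' = 1.83275 (working shown to 5 dp, full precision carried).
Station 2: N=129, proportions 0.0155, 0.05426, 0.05426, 0.05426, 0.65891, 0.04651, 0.11628, giving H' = 1.20673.
Difference = |1.83275 − 1.20673| = 0.62602, i.e. 0.63 to 2 decimal places.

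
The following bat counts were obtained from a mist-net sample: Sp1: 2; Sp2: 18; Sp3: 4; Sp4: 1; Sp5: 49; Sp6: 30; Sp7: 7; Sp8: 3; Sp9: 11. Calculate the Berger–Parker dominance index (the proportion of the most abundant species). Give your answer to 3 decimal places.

Total N = 2+18+4+1+49+30+7+3+11 = 125, so the proportions are 0.016, 0.144, 0.032, 0.008, 0.392, 0.24, 0.056, 0.024, 0.088 (working shown to 5 dp, full precision carried).
The largest proportion is 0.392, i.e. d = 0.392 to 3 decimal places.

0.392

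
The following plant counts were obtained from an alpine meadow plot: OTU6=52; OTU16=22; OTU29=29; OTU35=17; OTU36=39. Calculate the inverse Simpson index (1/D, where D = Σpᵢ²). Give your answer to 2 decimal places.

4.33

Total N = 52+22+29+17+39 = 159, so the proportions are 0.327044, 0.138365, 0.18239, 0.106918, 0.245283 (working shown to 6 dp, full precision carried).
D = 0.327044² + 0.138365² + 0.18239² + 0.106918² + 0.245283² = 0.106958 + 0.019145 + 0.033266 + 0.011432 + 0.060164 = 0.230964.
So 1/D = 4.3297, i.e. 4.33 to 2 decimal places.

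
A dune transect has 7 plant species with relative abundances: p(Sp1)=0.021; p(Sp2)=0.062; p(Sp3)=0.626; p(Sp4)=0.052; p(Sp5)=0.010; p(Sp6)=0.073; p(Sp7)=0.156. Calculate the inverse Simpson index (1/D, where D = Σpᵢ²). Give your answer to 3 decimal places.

2.333

D = 0.021² + 0.062² + 0.626² + 0.052² + 0.01² + 0.073² + 0.156² = 0.000441 + 0.003844 + 0.391876 + 0.002704 + 0.000100 + 0.005329 + 0.024336 = 0.428630 (working shown to 6 dp, full precision carried).
So 1/D = 2.33301, i.e. 2.333 to 3 decimal places.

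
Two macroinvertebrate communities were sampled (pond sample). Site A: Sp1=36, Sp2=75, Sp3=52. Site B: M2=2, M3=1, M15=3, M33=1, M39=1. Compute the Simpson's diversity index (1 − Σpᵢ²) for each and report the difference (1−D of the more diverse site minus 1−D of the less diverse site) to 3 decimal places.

Site A: N=163, proportions 0.22086, 0.46012, 0.31902, giving 1−D = 0.63774 (working shown to 5 dp, full precision carried).
Site B: N=8, proportions 0.25, 0.125, 0.375, 0.125, 0.125, giving 1−D = 0.75000.
Difference = |0.63774 − 0.75000| = 0.11226, i.e. 0.112 to 3 decimal places.

0.112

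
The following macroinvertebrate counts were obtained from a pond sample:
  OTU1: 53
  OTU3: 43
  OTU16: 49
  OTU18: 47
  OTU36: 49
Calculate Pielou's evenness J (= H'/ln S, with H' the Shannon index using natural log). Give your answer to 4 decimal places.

Total N = 53+43+49+47+49 = 241, so the proportions are 0.219917, 0.178423, 0.20332, 0.195021, 0.20332 (working shown to 6 dp, full precision carried).
H' = −Σ pᵢ ln pᵢ = −((-0.333065) + (-0.307530) + (-0.323883) + (-0.318791) + (-0.323883)) = 1.607152.
With S = 5 species, ln S = 1.609438, so J = 1.607152/1.609438 = 0.998580, i.e. 0.9986 to 4 decimal places.

0.9986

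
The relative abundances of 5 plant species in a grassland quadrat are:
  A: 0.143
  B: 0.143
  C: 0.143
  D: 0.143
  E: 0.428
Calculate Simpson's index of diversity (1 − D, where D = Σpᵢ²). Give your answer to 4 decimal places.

0.7350

D = 0.143² + 0.143² + 0.143² + 0.143² + 0.428² = 0.020449 + 0.020449 + 0.020449 + 0.020449 + 0.183184 = 0.264980 (working shown to 6 dp, full precision carried).
So 1 − D = 0.735020, i.e. 0.7350 to 4 decimal places.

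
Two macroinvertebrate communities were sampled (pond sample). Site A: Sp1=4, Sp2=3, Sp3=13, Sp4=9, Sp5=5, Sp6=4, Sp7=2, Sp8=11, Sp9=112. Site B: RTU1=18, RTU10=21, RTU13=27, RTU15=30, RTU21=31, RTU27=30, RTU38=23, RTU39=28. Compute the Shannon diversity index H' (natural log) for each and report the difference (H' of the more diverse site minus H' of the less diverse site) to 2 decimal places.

Site A: N=163, proportions 0.02454, 0.018405, 0.079755, 0.055215, 0.030675, 0.02454, 0.01227, 0.067485, 0.687117, giving H' = 1.217752 (working shown to 6 dp, full precision carried).
Site B: N=208, proportions 0.086538, 0.100962, 0.129808, 0.144231, 0.149038, 0.144231, 0.110577, 0.134615, giving H' = 2.064015.
Difference = |1.217752 − 2.064015| = 0.846263, i.e. 0.85 to 2 decimal places.

0.85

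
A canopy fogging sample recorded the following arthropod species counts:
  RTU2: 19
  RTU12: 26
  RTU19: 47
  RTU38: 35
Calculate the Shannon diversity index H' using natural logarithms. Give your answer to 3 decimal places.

Total N = 19+26+47+35 = 127, so the proportions are 0.14961, 0.20472, 0.37008, 0.27559 (working shown to 5 dp, full precision carried).
Each pᵢ ln pᵢ term: 0.14961×(-1.89975)=-0.28421, 0.20472×(-1.58609)=-0.32471, 0.37008×(-0.99404)=-0.36787, 0.27559×(-1.28884)=-0.35519.
Sum = -1.33199, so H' = 1.332.

1.332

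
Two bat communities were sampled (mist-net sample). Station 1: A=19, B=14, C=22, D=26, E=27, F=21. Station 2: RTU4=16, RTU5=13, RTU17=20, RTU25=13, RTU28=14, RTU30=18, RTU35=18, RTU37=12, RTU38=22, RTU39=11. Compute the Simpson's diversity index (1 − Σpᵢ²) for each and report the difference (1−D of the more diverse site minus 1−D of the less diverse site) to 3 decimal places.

Station 1: N=129, proportions 0.14728682, 0.10852713, 0.17054264, 0.20155039, 0.20930233, 0.1627907, giving 1−D = 0.82651283 (working shown to 8 dp, full precision carried).
Station 2: N=157, proportions 0.10191083, 0.08280255, 0.12738854, 0.08280255, 0.08917197, 0.11464968, 0.11464968, 0.07643312, 0.14012739, 0.07006369, giving 1−D = 0.89504645.
Difference = |0.82651283 − 0.89504645| = 0.06853362, i.e. 0.069 to 3 decimal places.

0.069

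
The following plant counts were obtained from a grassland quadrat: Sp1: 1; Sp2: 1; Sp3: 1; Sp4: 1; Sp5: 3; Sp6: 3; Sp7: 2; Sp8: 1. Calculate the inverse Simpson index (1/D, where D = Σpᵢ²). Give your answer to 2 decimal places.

6.26

Total N = 1+1+1+1+3+3+2+1 = 13, so the proportions are 0.076923, 0.076923, 0.076923, 0.076923, 0.230769, 0.230769, 0.153846, 0.076923 (working shown to 6 dp, full precision carried).
D = 0.076923² + 0.076923² + 0.076923² + 0.076923² + 0.230769² + 0.230769² + 0.153846² + 0.076923² = 0.005917 + 0.005917 + 0.005917 + 0.005917 + 0.053254 + 0.053254 + 0.023669 + 0.005917 = 0.159763.
So 1/D = 6.2593, i.e. 6.26 to 2 decimal places.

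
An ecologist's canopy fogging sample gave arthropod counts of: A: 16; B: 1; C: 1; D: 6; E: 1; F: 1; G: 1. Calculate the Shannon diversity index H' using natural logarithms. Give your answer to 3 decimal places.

Total N = 16+1+1+6+1+1+1 = 27, so the proportions are 0.59259, 0.03704, 0.03704, 0.22222, 0.03704, 0.03704, 0.03704 (working shown to 5 dp, full precision carried).
Each pᵢ ln pᵢ term: 0.59259×(-0.52325)=-0.31007, 0.03704×(-3.29584)=-0.12207, 0.03704×(-3.29584)=-0.12207, 0.22222×(-1.50408)=-0.33424, 0.03704×(-3.29584)=-0.12207, 0.03704×(-3.29584)=-0.12207, 0.03704×(-3.29584)=-0.12207.
Sum = -1.25465, so H' = 1.255.

1.255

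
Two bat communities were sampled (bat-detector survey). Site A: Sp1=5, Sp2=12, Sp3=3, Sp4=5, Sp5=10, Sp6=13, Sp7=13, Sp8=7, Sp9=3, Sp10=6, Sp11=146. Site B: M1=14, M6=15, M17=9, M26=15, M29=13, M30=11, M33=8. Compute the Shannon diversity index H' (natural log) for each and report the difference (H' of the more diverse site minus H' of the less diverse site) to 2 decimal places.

0.52

Site A: N=223, proportions 0.0224, 0.0538, 0.0135, 0.0224, 0.0448, 0.0583, 0.0583, 0.0314, 0.0135, 0.0269, 0.6547, giving H' = 1.3973 (working shown to 4 dp, full precision carried).
Site B: N=85, proportions 0.1647, 0.1765, 0.1059, 0.1765, 0.1529, 0.1294, 0.0941, giving H' = 1.9212.
Difference = |1.3973 − 1.9212| = 0.5239, i.e. 0.52 to 2 decimal places.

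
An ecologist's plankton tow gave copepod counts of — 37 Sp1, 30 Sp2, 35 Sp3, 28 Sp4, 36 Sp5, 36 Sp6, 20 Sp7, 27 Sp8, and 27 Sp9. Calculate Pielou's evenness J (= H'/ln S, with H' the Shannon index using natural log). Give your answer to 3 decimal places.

Total N = 37+30+35+28+36+36+20+27+27 = 276, so the proportions are 0.13406, 0.1087, 0.12681, 0.10145, 0.13043, 0.13043, 0.07246, 0.09783, 0.09783 (working shown to 5 dp, full precision carried).
H' = −Σ pᵢ ln pᵢ = −((-0.26939) + (-0.24122) + (-0.26187) + (-0.23214) + (-0.26568) + (-0.26568) + (-0.19019) + (-0.22740) + (-0.22740)) = 2.18097.
With S = 9 species, ln S = 2.19722, so J = 2.18097/2.19722 = 0.99260, i.e. 0.993 to 3 decimal places.

0.993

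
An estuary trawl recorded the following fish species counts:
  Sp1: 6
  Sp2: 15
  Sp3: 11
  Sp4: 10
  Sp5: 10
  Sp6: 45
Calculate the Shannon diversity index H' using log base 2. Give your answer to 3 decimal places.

2.211

Total N = 6+15+11+10+10+45 = 97, so the proportions are 0.06186, 0.15464, 0.1134, 0.10309, 0.10309, 0.46392 (working shown to 5 dp, full precision carried).
Each pᵢ log₂ pᵢ term: 0.06186×(-4.01495)=-0.24835, 0.15464×(-2.69302)=-0.41645, 0.1134×(-3.14048)=-0.35614, 0.10309×(-3.27798)=-0.33794, 0.10309×(-3.27798)=-0.33794, 0.46392×(-1.10806)=-0.51405.
Sum = -2.21085, so H' = 2.211.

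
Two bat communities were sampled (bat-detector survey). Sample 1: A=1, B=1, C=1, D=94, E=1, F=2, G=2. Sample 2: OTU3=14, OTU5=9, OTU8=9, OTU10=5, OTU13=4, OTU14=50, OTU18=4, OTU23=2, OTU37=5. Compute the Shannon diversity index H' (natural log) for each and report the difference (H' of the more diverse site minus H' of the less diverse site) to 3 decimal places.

1.266

Sample 1: N=102, proportions 0.0098039, 0.0098039, 0.0098039, 0.9215686, 0.0098039, 0.0196078, 0.0196078, giving H' = 0.4108326 (working shown to 7 dp, full precision carried).
Sample 2: N=102, proportions 0.1372549, 0.0882353, 0.0882353, 0.0490196, 0.0392157, 0.4901961, 0.0392157, 0.0196078, 0.0490196, giving H' = 1.6772373.
Difference = |0.4108326 − 1.6772373| = 1.2664047, i.e. 1.266 to 3 decimal places.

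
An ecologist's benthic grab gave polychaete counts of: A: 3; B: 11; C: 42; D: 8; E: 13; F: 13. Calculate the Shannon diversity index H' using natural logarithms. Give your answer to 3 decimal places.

1.500

Total N = 3+11+42+8+13+13 = 90, so the proportions are 0.03333, 0.12222, 0.46667, 0.08889, 0.14444, 0.14444 (working shown to 5 dp, full precision carried).
Each pᵢ ln pᵢ term: 0.03333×(-3.40120)=-0.11337, 0.12222×(-2.10191)=-0.25690, 0.46667×(-0.76214)=-0.35567, 0.08889×(-2.42037)=-0.21514, 0.14444×(-1.93486)=-0.27948, 0.14444×(-1.93486)=-0.27948.
Sum = -1.50004, so H' = 1.500.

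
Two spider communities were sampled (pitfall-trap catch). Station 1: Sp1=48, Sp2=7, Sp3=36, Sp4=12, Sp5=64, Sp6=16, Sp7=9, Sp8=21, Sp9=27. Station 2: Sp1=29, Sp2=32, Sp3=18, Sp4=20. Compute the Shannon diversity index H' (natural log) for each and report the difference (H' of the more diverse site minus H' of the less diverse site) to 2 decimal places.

Station 1: N=240, proportions 0.2, 0.0292, 0.15, 0.05, 0.2667, 0.0667, 0.0375, 0.0875, 0.1125, giving H' = 1.9744 (working shown to 4 dp, full precision carried).
Station 2: N=99, proportions 0.2929, 0.3232, 0.1818, 0.202, giving H' = 1.3578.
Difference = |1.9744 − 1.3578| = 0.6166, i.e. 0.62 to 2 decimal places.

0.62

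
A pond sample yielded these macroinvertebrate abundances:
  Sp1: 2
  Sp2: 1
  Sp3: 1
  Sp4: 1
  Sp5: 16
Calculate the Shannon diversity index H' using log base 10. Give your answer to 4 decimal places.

Total N = 2+1+1+1+16 = 21, so the proportions are 0.095238, 0.047619, 0.047619, 0.047619, 0.761905 (working shown to 6 dp, full precision carried).
Each pᵢ log₁₀ pᵢ term: 0.095238×(-1.021189)=-0.097256, 0.047619×(-1.322219)=-0.062963, 0.047619×(-1.322219)=-0.062963, 0.047619×(-1.322219)=-0.062963, 0.761905×(-0.118099)=-0.089980.
Sum = -0.376125, so H' = 0.3761.

0.3761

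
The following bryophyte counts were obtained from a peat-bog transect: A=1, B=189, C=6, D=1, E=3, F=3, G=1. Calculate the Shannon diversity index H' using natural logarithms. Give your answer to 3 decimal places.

Total N = 1+189+6+1+3+3+1 = 204, so the proportions are 0.0049, 0.92647, 0.02941, 0.0049, 0.01471, 0.01471, 0.0049 (working shown to 5 dp, full precision carried).
Each pᵢ ln pᵢ term: 0.0049×(-5.31812)=-0.02607, 0.92647×(-0.07637)=-0.07076, 0.02941×(-3.52636)=-0.10372, 0.0049×(-5.31812)=-0.02607, 0.01471×(-4.21951)=-0.06205, 0.01471×(-4.21951)=-0.06205, 0.0049×(-5.31812)=-0.02607.
Sum = -0.37678, so H' = 0.377.

0.377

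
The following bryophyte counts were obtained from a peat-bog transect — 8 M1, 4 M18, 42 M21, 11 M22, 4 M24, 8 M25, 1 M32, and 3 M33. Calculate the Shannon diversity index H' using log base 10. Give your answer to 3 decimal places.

0.670

Total N = 8+4+42+11+4+8+1+3 = 81, so the proportions are 0.09877, 0.04938, 0.51852, 0.1358, 0.04938, 0.09877, 0.01235, 0.03704 (working shown to 5 dp, full precision carried).
Each pᵢ log₁₀ pᵢ term: 0.09877×(-1.00540)=-0.09930, 0.04938×(-1.30643)=-0.06451, 0.51852×(-0.28524)=-0.14790, 0.1358×(-0.86709)=-0.11775, 0.04938×(-1.30643)=-0.06451, 0.09877×(-1.00540)=-0.09930, 0.01235×(-1.90849)=-0.02356, 0.03704×(-1.43136)=-0.05301.
Sum = -0.66985, so H' = 0.670.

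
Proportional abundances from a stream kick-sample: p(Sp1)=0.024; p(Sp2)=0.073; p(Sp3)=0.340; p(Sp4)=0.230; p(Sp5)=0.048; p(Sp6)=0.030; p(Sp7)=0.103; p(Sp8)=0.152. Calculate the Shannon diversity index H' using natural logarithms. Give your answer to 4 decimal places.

Each pᵢ ln pᵢ term (working shown to 6 dp, full precision carried): 0.024×(-3.729701)=-0.089513, 0.073×(-2.617296)=-0.191063, 0.34×(-1.078810)=-0.366795, 0.23×(-1.469676)=-0.338025, 0.048×(-3.036554)=-0.145755, 0.03×(-3.506558)=-0.105197, 0.103×(-2.273026)=-0.234122, 0.152×(-1.883875)=-0.286349.
Sum = -1.756818, so H' = 1.7568.

1.7568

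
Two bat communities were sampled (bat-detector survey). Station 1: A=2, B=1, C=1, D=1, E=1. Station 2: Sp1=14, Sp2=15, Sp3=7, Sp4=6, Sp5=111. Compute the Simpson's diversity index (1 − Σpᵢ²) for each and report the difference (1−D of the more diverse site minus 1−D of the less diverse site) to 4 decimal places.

0.3257

Station 1: N=6, proportions 0.3333333, 0.1666667, 0.1666667, 0.1666667, 0.1666667, giving 1−D = 0.7777778 (working shown to 7 dp, full precision carried).
Station 2: N=153, proportions 0.0915033, 0.0980392, 0.0457516, 0.0392157, 0.7254902, giving 1−D = 0.4520484.
Difference = |0.7777778 − 0.4520484| = 0.3257294, i.e. 0.3257 to 4 decimal places.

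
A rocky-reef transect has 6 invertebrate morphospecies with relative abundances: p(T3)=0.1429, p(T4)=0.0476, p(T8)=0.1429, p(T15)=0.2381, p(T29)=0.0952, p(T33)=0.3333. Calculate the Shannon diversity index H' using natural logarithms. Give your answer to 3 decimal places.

Each pᵢ ln pᵢ term (working shown to 5 dp, full precision carried): 0.1429×(-1.94561)=-0.27803, 0.0476×(-3.04492)=-0.14494, 0.1429×(-1.94561)=-0.27803, 0.2381×(-1.43506)=-0.34169, 0.0952×(-2.35178)=-0.22389, 0.3333×(-1.09871)=-0.36620.
Sum = -1.63277, so H' = 1.633.

1.633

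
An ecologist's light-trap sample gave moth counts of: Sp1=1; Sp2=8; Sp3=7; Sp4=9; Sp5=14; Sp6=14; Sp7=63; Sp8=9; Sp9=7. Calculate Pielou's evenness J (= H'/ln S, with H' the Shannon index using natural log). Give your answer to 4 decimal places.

0.7799

Total N = 1+8+7+9+14+14+63+9+7 = 132, so the proportions are 0.007576, 0.060606, 0.05303, 0.068182, 0.106061, 0.106061, 0.477273, 0.068182, 0.05303 (working shown to 6 dp, full precision carried).
H' = −Σ pᵢ ln pᵢ = −((-0.036991) + (-0.169901) + (-0.155744) + (-0.183108) + (-0.237973) + (-0.237973) + (-0.353023) + (-0.183108) + (-0.155744)) = 1.713564.
With S = 9 species, ln S = 2.197225, so J = 1.713564/2.197225 = 0.779877, i.e. 0.7799 to 4 decimal places.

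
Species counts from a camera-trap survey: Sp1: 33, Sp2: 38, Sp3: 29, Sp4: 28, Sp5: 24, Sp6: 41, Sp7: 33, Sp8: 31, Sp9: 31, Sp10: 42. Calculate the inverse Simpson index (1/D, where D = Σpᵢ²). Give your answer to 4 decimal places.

9.7319

Total N = 33+38+29+28+24+41+33+31+31+42 = 330, so the proportions are 0.1, 0.11515152, 0.08787879, 0.08484848, 0.07272727, 0.12424242, 0.1, 0.09393939, 0.09393939, 0.12727273 (working shown to 8 dp, full precision carried).
D = 0.1² + 0.11515152² + 0.08787879² + 0.08484848² + 0.07272727² + 0.12424242² + 0.1² + 0.09393939² + 0.09393939² + 0.12727273² = 0.01000000 + 0.01325987 + 0.00772268 + 0.00719927 + 0.00528926 + 0.01543618 + 0.01000000 + 0.00882461 + 0.00882461 + 0.01619835 = 0.10275482.
So 1/D = 9.731903, i.e. 9.7319 to 4 decimal places.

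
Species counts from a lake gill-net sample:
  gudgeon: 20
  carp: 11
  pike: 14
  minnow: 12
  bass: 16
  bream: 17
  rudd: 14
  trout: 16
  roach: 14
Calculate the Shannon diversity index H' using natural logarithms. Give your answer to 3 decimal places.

2.183

Total N = 20+11+14+12+16+17+14+16+14 = 134, so the proportions are 0.14925, 0.08209, 0.10448, 0.08955, 0.1194, 0.12687, 0.10448, 0.1194, 0.10448 (working shown to 5 dp, full precision carried).
Each pᵢ ln pᵢ term: 0.14925×(-1.90211)=-0.28390, 0.08209×(-2.49994)=-0.20522, 0.10448×(-2.25878)=-0.23599, 0.08955×(-2.41293)=-0.21608, 0.1194×(-2.12525)=-0.25376, 0.12687×(-2.06463)=-0.26193, 0.10448×(-2.25878)=-0.23599, 0.1194×(-2.12525)=-0.25376, 0.10448×(-2.25878)=-0.23599.
Sum = -2.18263, so H' = 2.183.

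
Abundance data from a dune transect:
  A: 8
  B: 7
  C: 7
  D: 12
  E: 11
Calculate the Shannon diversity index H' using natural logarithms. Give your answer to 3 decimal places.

1.583

Total N = 8+7+7+12+11 = 45, so the proportions are 0.17778, 0.15556, 0.15556, 0.26667, 0.24444 (working shown to 5 dp, full precision carried).
Each pᵢ ln pᵢ term: 0.17778×(-1.72722)=-0.30706, 0.15556×(-1.86075)=-0.28945, 0.15556×(-1.86075)=-0.28945, 0.26667×(-1.32176)=-0.35247, 0.24444×(-1.40877)=-0.34437.
Sum = -1.58280, so H' = 1.583.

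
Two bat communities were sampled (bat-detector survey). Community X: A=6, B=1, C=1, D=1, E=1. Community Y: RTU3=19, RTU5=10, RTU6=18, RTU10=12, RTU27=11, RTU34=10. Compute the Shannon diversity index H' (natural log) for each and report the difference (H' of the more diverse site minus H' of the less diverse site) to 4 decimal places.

0.5268

Community X: N=10, proportions 0.6, 0.1, 0.1, 0.1, 0.1, giving H' = 1.22752941 (working shown to 8 dp, full precision carried).
Community Y: N=80, proportions 0.2375, 0.125, 0.225, 0.15, 0.1375, 0.125, giving H' = 1.75429586.
Difference = |1.22752941 − 1.75429586| = 0.52676645, i.e. 0.5268 to 4 decimal places.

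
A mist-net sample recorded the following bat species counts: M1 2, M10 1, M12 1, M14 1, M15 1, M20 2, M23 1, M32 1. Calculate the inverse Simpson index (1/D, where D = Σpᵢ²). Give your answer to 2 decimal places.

Total N = 2+1+1+1+1+2+1+1 = 10, so the proportions are 0.2, 0.1, 0.1, 0.1, 0.1, 0.2, 0.1, 0.1 (working shown to 6 dp, full precision carried).
D = 0.2² + 0.1² + 0.1² + 0.1² + 0.1² + 0.2² + 0.1² + 0.1² = 0.040000 + 0.010000 + 0.010000 + 0.010000 + 0.010000 + 0.040000 + 0.010000 + 0.010000 = 0.140000.
So 1/D = 7.1429, i.e. 7.14 to 2 decimal places.

7.14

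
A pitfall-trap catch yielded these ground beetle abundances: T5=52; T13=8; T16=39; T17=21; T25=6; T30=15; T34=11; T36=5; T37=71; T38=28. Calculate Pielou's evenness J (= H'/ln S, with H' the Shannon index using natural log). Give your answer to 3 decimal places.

Total N = 52+8+39+21+6+15+11+5+71+28 = 256, so the proportions are 0.20312, 0.03125, 0.15234, 0.08203, 0.02344, 0.05859, 0.04297, 0.01953, 0.27734, 0.10938 (working shown to 5 dp, full precision carried).
H' = −Σ pᵢ ln pᵢ = −((-0.32377) + (-0.10830) + (-0.28665) + (-0.20513) + (-0.08797) + (-0.16624) + (-0.13523) + (-0.07687) + (-0.35569) + (-0.24204)) = 1.98791.
With S = 10 species, ln S = 2.30259, so J = 1.98791/2.30259 = 0.86334, i.e. 0.863 to 3 decimal places.

0.863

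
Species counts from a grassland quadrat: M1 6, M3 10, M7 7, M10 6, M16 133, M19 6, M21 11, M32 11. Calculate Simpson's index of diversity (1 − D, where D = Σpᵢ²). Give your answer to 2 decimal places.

Total N = 6+10+7+6+133+6+11+11 = 190, so the proportions are 0.0316, 0.0526, 0.0368, 0.0316, 0.7, 0.0316, 0.0579, 0.0579 (working shown to 4 dp, full precision carried).
D = 0.0316² + 0.0526² + 0.0368² + 0.0316² + 0.7² + 0.0316² + 0.0579² + 0.0579² = 0.0010 + 0.0028 + 0.0014 + 0.0010 + 0.4900 + 0.0010 + 0.0034 + 0.0034 = 0.5038.
So 1 − D = 0.4962, i.e. 0.50 to 2 decimal places.

0.50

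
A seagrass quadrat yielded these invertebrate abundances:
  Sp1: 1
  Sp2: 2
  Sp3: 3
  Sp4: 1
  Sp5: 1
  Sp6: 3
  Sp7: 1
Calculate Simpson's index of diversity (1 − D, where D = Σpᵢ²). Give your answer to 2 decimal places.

0.82

Total N = 1+2+3+1+1+3+1 = 12, so the proportions are 0.0833, 0.1667, 0.25, 0.0833, 0.0833, 0.25, 0.0833 (working shown to 4 dp, full precision carried).
D = 0.0833² + 0.1667² + 0.25² + 0.0833² + 0.0833² + 0.25² + 0.0833² = 0.0069 + 0.0278 + 0.0625 + 0.0069 + 0.0069 + 0.0625 + 0.0069 = 0.1806.
So 1 − D = 0.8194, i.e. 0.82 to 2 decimal places.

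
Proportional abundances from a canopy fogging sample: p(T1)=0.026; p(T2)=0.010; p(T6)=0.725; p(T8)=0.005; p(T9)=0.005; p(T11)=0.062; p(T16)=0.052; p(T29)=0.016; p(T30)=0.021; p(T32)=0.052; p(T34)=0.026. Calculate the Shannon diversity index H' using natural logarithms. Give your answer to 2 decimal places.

1.15

Each pᵢ ln pᵢ term (working shown to 4 dp, full precision carried): 0.026×(-3.6497)=-0.0949, 0.01×(-4.6052)=-0.0461, 0.725×(-0.3216)=-0.2331, 0.005×(-5.2983)=-0.0265, 0.005×(-5.2983)=-0.0265, 0.062×(-2.7806)=-0.1724, 0.052×(-2.9565)=-0.1537, 0.016×(-4.1352)=-0.0662, 0.021×(-3.8632)=-0.0811, 0.052×(-2.9565)=-0.1537, 0.026×(-3.6497)=-0.0949.
Sum = -1.1491, so H' = 1.15.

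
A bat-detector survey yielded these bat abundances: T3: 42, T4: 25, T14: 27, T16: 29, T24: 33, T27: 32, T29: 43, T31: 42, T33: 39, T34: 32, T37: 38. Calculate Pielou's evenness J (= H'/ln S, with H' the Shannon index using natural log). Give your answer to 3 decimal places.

0.994

Total N = 42+25+27+29+33+32+43+42+39+32+38 = 382, so the proportions are 0.10995, 0.06545, 0.07068, 0.07592, 0.08639, 0.08377, 0.11257, 0.10995, 0.10209, 0.08377, 0.09948 (working shown to 5 dp, full precision carried).
H' = −Σ pᵢ ln pᵢ = −((-0.24274) + (-0.17844) + (-0.18727) + (-0.19572) + (-0.21156) + (-0.20772) + (-0.24587) + (-0.24274) + (-0.23296) + (-0.20772) + (-0.22958)) = 2.38232.
With S = 11 species, ln S = 2.39790, so J = 2.38232/2.39790 = 0.99350, i.e. 0.994 to 3 decimal places.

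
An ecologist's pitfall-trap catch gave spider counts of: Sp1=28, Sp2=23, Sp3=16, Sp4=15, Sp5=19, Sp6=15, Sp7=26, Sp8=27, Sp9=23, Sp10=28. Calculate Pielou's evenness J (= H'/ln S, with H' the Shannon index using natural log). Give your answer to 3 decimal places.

0.988

Total N = 28+23+16+15+19+15+26+27+23+28 = 220, so the proportions are 0.12727, 0.10455, 0.07273, 0.06818, 0.08636, 0.06818, 0.11818, 0.12273, 0.10455, 0.12727 (working shown to 5 dp, full precision carried).
H' = −Σ pᵢ ln pᵢ = −((-0.26236) + (-0.23608) + (-0.19062) + (-0.18311) + (-0.21152) + (-0.18311) + (-0.25238) + (-0.25746) + (-0.23608) + (-0.26236)) = 2.27508.
With S = 10 species, ln S = 2.30259, so J = 2.27508/2.30259 = 0.98805, i.e. 0.988 to 3 decimal places.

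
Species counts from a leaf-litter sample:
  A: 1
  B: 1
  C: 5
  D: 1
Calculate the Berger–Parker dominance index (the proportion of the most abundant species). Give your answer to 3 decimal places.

0.625

Total N = 1+1+5+1 = 8, so the proportions are 0.125, 0.125, 0.625, 0.125 (working shown to 5 dp, full precision carried).
The largest proportion is 0.625, i.e. d = 0.625 to 3 decimal places.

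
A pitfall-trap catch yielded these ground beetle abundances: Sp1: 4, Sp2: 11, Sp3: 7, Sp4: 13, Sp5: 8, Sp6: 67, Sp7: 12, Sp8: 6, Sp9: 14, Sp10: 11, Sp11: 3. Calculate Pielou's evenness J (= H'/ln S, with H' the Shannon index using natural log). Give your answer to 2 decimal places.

Total N = 4+11+7+13+8+67+12+6+14+11+3 = 156, so the proportions are 0.0256, 0.0705, 0.0449, 0.0833, 0.0513, 0.4295, 0.0769, 0.0385, 0.0897, 0.0705, 0.0192 (working shown to 4 dp, full precision carried).
H' = −Σ pᵢ ln pᵢ = −((-0.0939) + (-0.1870) + (-0.1393) + (-0.2071) + (-0.1523) + (-0.3630) + (-0.1973) + (-0.1253) + (-0.2164) + (-0.1870) + (-0.0760)) = 1.9446.
With S = 11 species, ln S = 2.3979, so J = 1.9446/2.3979 = 0.8109, i.e. 0.81 to 2 decimal places.

0.81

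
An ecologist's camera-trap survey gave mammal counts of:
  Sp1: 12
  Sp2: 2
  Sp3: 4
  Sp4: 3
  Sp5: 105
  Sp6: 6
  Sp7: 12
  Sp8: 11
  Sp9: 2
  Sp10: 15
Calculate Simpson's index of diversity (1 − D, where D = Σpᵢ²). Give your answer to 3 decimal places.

Total N = 12+2+4+3+105+6+12+11+2+15 = 172, so the proportions are 0.06977, 0.01163, 0.02326, 0.01744, 0.61047, 0.03488, 0.06977, 0.06395, 0.01163, 0.08721 (working shown to 5 dp, full precision carried).
D = 0.06977² + 0.01163² + 0.02326² + 0.01744² + 0.61047² + 0.03488² + 0.06977² + 0.06395² + 0.01163² + 0.08721² = 0.00487 + 0.00014 + 0.00054 + 0.00030 + 0.37267 + 0.00122 + 0.00487 + 0.00409 + 0.00014 + 0.00761 = 0.39643.
So 1 − D = 0.60357, i.e. 0.604 to 3 decimal places.

0.604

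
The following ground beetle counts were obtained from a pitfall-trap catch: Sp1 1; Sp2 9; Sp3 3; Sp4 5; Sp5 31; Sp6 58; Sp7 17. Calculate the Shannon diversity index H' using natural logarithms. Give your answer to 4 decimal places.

Total N = 1+9+3+5+31+58+17 = 124, so the proportions are 0.008065, 0.072581, 0.024194, 0.040323, 0.25, 0.467742, 0.137097 (working shown to 6 dp, full precision carried).
Each pᵢ ln pᵢ term: 0.008065×(-4.820282)=-0.038873, 0.072581×(-2.623057)=-0.190383, 0.024194×(-3.721669)=-0.090040, 0.040323×(-3.210844)=-0.129470, 0.25×(-1.386294)=-0.346574, 0.467742×(-0.759839)=-0.355408, 0.137097×(-1.987068)=-0.272421.
Sum = -1.423169, so H' = 1.4232.

1.4232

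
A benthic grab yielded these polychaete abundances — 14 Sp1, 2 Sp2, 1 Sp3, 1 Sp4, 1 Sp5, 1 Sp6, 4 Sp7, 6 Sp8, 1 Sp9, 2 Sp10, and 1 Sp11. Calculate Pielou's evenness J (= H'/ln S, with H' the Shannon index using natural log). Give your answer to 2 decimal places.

0.78

Total N = 14+2+1+1+1+1+4+6+1+2+1 = 34, so the proportions are 0.4118, 0.0588, 0.0294, 0.0294, 0.0294, 0.0294, 0.1176, 0.1765, 0.0294, 0.0588, 0.0294 (working shown to 4 dp, full precision carried).
H' = −Σ pᵢ ln pᵢ = −((-0.3654) + (-0.1667) + (-0.1037) + (-0.1037) + (-0.1037) + (-0.1037) + (-0.2518) + (-0.3061) + (-0.1037) + (-0.1667) + (-0.1037)) = 1.8789.
With S = 11 species, ln S = 2.3979, so J = 1.8789/2.3979 = 0.7835, i.e. 0.78 to 2 decimal places.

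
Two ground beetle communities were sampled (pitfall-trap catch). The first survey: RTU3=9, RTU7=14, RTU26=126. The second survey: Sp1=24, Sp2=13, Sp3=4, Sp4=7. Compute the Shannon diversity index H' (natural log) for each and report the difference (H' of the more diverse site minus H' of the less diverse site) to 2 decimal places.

The first survey: N=149, proportions 0.0604, 0.094, 0.8456, giving H' = 0.5335 (working shown to 4 dp, full precision carried).
The second survey: N=48, proportions 0.5, 0.2708, 0.0833, 0.1458, giving H' = 1.1882.
Difference = |0.5335 − 1.1882| = 0.6547, i.e. 0.65 to 2 decimal places.

0.65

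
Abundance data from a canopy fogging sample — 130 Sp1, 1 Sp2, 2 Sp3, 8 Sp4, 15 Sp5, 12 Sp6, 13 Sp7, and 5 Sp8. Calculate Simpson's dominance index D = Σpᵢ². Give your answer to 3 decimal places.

Total N = 130+1+2+8+15+12+13+5 = 186, so the proportions are 0.69892, 0.00538, 0.01075, 0.04301, 0.08065, 0.06452, 0.06989, 0.02688 (working shown to 5 dp, full precision carried).
D = 0.69892² + 0.00538² + 0.01075² + 0.04301² + 0.08065² + 0.06452² + 0.06989² + 0.02688² = 0.48850 + 0.00003 + 0.00012 + 0.00185 + 0.00650 + 0.00416 + 0.00488 + 0.00072 = 0.50676.
To 3 decimal places, D = 0.507.

0.507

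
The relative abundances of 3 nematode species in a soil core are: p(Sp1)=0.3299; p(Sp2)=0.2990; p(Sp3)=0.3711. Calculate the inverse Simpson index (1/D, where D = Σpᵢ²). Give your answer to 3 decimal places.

D = 0.3299² + 0.299² + 0.3711² = 0.108834 + 0.089401 + 0.137715 = 0.335950 (working shown to 6 dp, full precision carried).
So 1/D = 2.97663, i.e. 2.977 to 3 decimal places.

2.977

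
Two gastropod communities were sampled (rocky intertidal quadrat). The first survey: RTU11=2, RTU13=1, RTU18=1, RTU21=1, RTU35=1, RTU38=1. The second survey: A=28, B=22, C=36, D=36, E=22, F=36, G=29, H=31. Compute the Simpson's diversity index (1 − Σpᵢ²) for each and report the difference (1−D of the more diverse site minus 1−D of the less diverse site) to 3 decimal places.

0.054

The first survey: N=7, proportions 0.28571, 0.14286, 0.14286, 0.14286, 0.14286, 0.14286, giving 1−D = 0.81633 (working shown to 5 dp, full precision carried).
The second survey: N=240, proportions 0.11667, 0.09167, 0.15, 0.15, 0.09167, 0.15, 0.12083, 0.12917, giving 1−D = 0.87080.
Difference = |0.81633 − 0.87080| = 0.05447, i.e. 0.054 to 3 decimal places.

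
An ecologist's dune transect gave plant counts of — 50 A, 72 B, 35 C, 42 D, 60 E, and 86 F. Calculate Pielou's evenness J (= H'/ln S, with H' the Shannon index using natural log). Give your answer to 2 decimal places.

Total N = 50+72+35+42+60+86 = 345, so the proportions are 0.1449, 0.2087, 0.1014, 0.1217, 0.1739, 0.2493 (working shown to 4 dp, full precision carried).
H' = −Σ pᵢ ln pᵢ = −((-0.2799) + (-0.3270) + (-0.2321) + (-0.2564) + (-0.3042) + (-0.3463)) = 1.7459.
With S = 6 species, ln S = 1.7918, so J = 1.7459/1.7918 = 0.9744, i.e. 0.97 to 2 decimal places.

0.97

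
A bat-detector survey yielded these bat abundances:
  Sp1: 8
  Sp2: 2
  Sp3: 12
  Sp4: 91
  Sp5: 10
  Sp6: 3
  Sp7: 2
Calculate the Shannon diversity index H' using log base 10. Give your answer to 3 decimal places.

0.458

Total N = 8+2+12+91+10+3+2 = 128, so the proportions are 0.0625, 0.01562, 0.09375, 0.71094, 0.07812, 0.02344, 0.01562 (working shown to 5 dp, full precision carried).
Each pᵢ log₁₀ pᵢ term: 0.0625×(-1.20412)=-0.07526, 0.01562×(-1.80618)=-0.02822, 0.09375×(-1.02803)=-0.09638, 0.71094×(-0.14817)=-0.10534, 0.07812×(-1.10721)=-0.08650, 0.02344×(-1.63009)=-0.03821, 0.01562×(-1.80618)=-0.02822.
Sum = -0.45812, so H' = 0.458.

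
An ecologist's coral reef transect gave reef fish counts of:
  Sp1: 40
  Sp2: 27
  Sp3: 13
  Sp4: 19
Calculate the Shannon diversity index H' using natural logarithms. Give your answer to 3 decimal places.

1.304

Total N = 40+27+13+19 = 99, so the proportions are 0.40404, 0.27273, 0.13131, 0.19192 (working shown to 5 dp, full precision carried).
Each pᵢ ln pᵢ term: 0.40404×(-0.90624)=-0.36616, 0.27273×(-1.29928)=-0.35435, 0.13131×(-2.03017)=-0.26659, 0.19192×(-1.65068)=-0.31680.
Sum = -1.30389, so H' = 1.304.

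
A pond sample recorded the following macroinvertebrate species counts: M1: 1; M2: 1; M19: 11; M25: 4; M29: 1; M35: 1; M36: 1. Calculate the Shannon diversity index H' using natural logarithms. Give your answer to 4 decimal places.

1.3996

Total N = 1+1+11+4+1+1+1 = 20, so the proportions are 0.05, 0.05, 0.55, 0.2, 0.05, 0.05, 0.05 (working shown to 6 dp, full precision carried).
Each pᵢ ln pᵢ term: 0.05×(-2.995732)=-0.149787, 0.05×(-2.995732)=-0.149787, 0.55×(-0.597837)=-0.328810, 0.2×(-1.609438)=-0.321888, 0.05×(-2.995732)=-0.149787, 0.05×(-2.995732)=-0.149787, 0.05×(-2.995732)=-0.149787.
Sum = -1.399631, so H' = 1.3996.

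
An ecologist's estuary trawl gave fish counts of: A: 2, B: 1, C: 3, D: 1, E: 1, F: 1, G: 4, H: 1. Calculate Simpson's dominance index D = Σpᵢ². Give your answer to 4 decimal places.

0.1735

Total N = 2+1+3+1+1+1+4+1 = 14, so the proportions are 0.142857, 0.071429, 0.214286, 0.071429, 0.071429, 0.071429, 0.285714, 0.071429 (working shown to 6 dp, full precision carried).
D = 0.142857² + 0.071429² + 0.214286² + 0.071429² + 0.071429² + 0.071429² + 0.285714² + 0.071429² = 0.020408 + 0.005102 + 0.045918 + 0.005102 + 0.005102 + 0.005102 + 0.081633 + 0.005102 = 0.173469.
To 4 decimal places, D = 0.1735.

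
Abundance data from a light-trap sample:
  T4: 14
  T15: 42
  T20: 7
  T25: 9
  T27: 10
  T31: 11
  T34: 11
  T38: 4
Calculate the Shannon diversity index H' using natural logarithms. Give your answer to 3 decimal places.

Total N = 14+42+7+9+10+11+11+4 = 108, so the proportions are 0.12963, 0.38889, 0.06481, 0.08333, 0.09259, 0.10185, 0.10185, 0.03704 (working shown to 5 dp, full precision carried).
Each pᵢ ln pᵢ term: 0.12963×(-2.04307)=-0.26484, 0.38889×(-0.94446)=-0.36729, 0.06481×(-2.73622)=-0.17735, 0.08333×(-2.48491)=-0.20708, 0.09259×(-2.37955)=-0.22033, 0.10185×(-2.28424)=-0.23265, 0.10185×(-2.28424)=-0.23265, 0.03704×(-3.29584)=-0.12207.
Sum = -1.82426, so H' = 1.824.

1.824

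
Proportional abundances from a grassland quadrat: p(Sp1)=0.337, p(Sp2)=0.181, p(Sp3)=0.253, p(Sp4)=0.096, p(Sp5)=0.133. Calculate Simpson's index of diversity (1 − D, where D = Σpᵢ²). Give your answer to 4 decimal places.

D = 0.337² + 0.181² + 0.253² + 0.096² + 0.133² = 0.113569 + 0.032761 + 0.064009 + 0.009216 + 0.017689 = 0.237244 (working shown to 6 dp, full precision carried).
So 1 − D = 0.762756, i.e. 0.7628 to 4 decimal places.

0.7628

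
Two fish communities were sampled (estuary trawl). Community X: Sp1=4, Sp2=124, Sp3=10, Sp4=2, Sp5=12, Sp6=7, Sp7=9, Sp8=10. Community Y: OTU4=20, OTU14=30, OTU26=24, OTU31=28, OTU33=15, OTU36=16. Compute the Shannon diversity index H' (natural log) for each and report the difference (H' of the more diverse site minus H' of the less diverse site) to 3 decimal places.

Community X: N=178, proportions 0.02247, 0.69663, 0.05618, 0.01124, 0.06742, 0.03933, 0.05056, 0.05618, giving H' = 1.17103 (working shown to 5 dp, full precision carried).
Community Y: N=133, proportions 0.15038, 0.22556, 0.18045, 0.21053, 0.11278, 0.1203, giving H' = 1.75871.
Difference = |1.17103 − 1.75871| = 0.58768, i.e. 0.588 to 3 decimal places.

0.588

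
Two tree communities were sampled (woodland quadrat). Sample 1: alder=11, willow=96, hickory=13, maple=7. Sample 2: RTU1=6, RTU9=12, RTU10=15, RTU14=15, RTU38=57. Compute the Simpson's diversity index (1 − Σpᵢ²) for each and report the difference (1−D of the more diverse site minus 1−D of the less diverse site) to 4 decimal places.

Sample 1: N=127, proportions 0.086614, 0.755906, 0.102362, 0.055118, giving 1−D = 0.407589 (working shown to 6 dp, full precision carried).
Sample 2: N=105, proportions 0.057143, 0.114286, 0.142857, 0.142857, 0.542857, giving 1−D = 0.648163.
Difference = |0.407589 − 0.648163| = 0.240574, i.e. 0.2406 to 4 decimal places.

0.2406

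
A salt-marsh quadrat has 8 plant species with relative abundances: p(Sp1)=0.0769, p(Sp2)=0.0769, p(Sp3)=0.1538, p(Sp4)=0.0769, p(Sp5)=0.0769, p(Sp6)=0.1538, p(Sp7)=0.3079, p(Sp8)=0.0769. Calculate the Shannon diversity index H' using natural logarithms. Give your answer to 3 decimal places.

Each pᵢ ln pᵢ term (working shown to 5 dp, full precision carried): 0.0769×(-2.56525)=-0.19727, 0.0769×(-2.56525)=-0.19727, 0.1538×(-1.87210)=-0.28793, 0.0769×(-2.56525)=-0.19727, 0.0769×(-2.56525)=-0.19727, 0.1538×(-1.87210)=-0.28793, 0.3079×(-1.17798)=-0.36270, 0.0769×(-2.56525)=-0.19727.
Sum = -1.92490, so H' = 1.925.

1.925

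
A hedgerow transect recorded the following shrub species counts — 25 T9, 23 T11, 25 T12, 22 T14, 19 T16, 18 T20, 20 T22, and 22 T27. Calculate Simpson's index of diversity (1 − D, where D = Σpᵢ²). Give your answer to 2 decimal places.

Total N = 25+23+25+22+19+18+20+22 = 174, so the proportions are 0.1437, 0.1322, 0.1437, 0.1264, 0.1092, 0.1034, 0.1149, 0.1264 (working shown to 4 dp, full precision carried).
D = 0.1437² + 0.1322² + 0.1437² + 0.1264² + 0.1092² + 0.1034² + 0.1149² + 0.1264² = 0.0206 + 0.0175 + 0.0206 + 0.0160 + 0.0119 + 0.0107 + 0.0132 + 0.0160 = 0.1266.
So 1 − D = 0.8734, i.e. 0.87 to 2 decimal places.

0.87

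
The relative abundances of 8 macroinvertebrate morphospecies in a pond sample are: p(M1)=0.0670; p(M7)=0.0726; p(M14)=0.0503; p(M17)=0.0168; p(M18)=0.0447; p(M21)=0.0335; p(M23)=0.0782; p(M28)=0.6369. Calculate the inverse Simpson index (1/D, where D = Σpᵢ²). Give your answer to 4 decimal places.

2.3395

D = 0.067² + 0.0726² + 0.0503² + 0.0168² + 0.0447² + 0.0335² + 0.0782² + 0.6369² = 0.0044890 + 0.0052708 + 0.0025301 + 0.0002822 + 0.0019981 + 0.0011223 + 0.0061152 + 0.4056416 = 0.4274493 (working shown to 7 dp, full precision carried).
So 1/D = 2.339459, i.e. 2.3395 to 4 decimal places.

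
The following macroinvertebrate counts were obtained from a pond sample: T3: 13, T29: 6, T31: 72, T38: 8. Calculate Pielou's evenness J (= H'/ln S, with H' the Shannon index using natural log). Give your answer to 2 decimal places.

Total N = 13+6+72+8 = 99, so the proportions are 0.1313, 0.0606, 0.7273, 0.0808 (working shown to 4 dp, full precision carried).
H' = −Σ pᵢ ln pᵢ = −((-0.2666) + (-0.1699) + (-0.2316) + (-0.2033)) = 0.8714.
With S = 4 species, ln S = 1.3863, so J = 0.8714/1.3863 = 0.6286, i.e. 0.63 to 2 decimal places.

0.63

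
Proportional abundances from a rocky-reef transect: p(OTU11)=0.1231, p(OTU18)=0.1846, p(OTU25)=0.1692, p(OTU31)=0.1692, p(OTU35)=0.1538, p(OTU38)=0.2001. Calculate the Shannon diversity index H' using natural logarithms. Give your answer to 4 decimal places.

1.7809

Each pᵢ ln pᵢ term (working shown to 6 dp, full precision carried): 0.1231×(-2.094758)=-0.257865, 0.1846×(-1.689564)=-0.311894, 0.1692×(-1.776674)=-0.300613, 0.1692×(-1.776674)=-0.300613, 0.1538×(-1.872102)=-0.287929, 0.2001×(-1.608938)=-0.321949.
Sum = -1.780862, so H' = 1.7809.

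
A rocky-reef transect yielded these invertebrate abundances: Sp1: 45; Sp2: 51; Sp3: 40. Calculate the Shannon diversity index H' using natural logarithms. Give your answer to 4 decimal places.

1.0937

Total N = 45+51+40 = 136, so the proportions are 0.330882, 0.375, 0.294118 (working shown to 6 dp, full precision carried).
Each pᵢ ln pᵢ term: 0.330882×(-1.105992)=-0.365953, 0.375×(-0.980829)=-0.367811, 0.294118×(-1.223775)=-0.359934.
Sum = -1.093698, so H' = 1.0937.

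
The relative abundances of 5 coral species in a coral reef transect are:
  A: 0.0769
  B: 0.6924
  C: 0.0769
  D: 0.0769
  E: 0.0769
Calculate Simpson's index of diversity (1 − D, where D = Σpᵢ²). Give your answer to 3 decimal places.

D = 0.0769² + 0.6924² + 0.0769² + 0.0769² + 0.0769² = 0.00591 + 0.47942 + 0.00591 + 0.00591 + 0.00591 = 0.50307 (working shown to 5 dp, full precision carried).
So 1 − D = 0.49693, i.e. 0.497 to 3 decimal places.

0.497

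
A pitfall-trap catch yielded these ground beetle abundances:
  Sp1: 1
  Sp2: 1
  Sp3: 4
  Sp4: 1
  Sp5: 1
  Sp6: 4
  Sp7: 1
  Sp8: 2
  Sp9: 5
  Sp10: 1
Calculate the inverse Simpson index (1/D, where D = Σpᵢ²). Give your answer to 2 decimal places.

Total N = 1+1+4+1+1+4+1+2+5+1 = 21, so the proportions are 0.047619, 0.047619, 0.190476, 0.047619, 0.047619, 0.190476, 0.047619, 0.095238, 0.238095, 0.047619 (working shown to 6 dp, full precision carried).
D = 0.047619² + 0.047619² + 0.190476² + 0.047619² + 0.047619² + 0.190476² + 0.047619² + 0.095238² + 0.238095² + 0.047619² = 0.002268 + 0.002268 + 0.036281 + 0.002268 + 0.002268 + 0.036281 + 0.002268 + 0.009070 + 0.056689 + 0.002268 = 0.151927.
So 1/D = 6.5821, i.e. 6.58 to 2 decimal places.

6.58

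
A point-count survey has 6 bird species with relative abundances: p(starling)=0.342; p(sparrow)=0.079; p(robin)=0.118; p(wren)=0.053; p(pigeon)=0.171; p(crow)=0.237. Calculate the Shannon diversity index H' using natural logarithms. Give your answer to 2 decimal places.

1.62

Each pᵢ ln pᵢ term (working shown to 4 dp, full precision carried): 0.342×(-1.0729)=-0.3669, 0.079×(-2.5383)=-0.2005, 0.118×(-2.1371)=-0.2522, 0.053×(-2.9375)=-0.1557, 0.171×(-1.7661)=-0.3020, 0.237×(-1.4397)=-0.3412.
Sum = -1.6185, so H' = 1.62.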